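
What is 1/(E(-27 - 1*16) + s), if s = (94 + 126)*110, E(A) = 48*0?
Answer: 1/24200 ≈ 4.1322e-5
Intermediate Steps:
E(A) = 0
s = 24200 (s = 220*110 = 24200)
1/(E(-27 - 1*16) + s) = 1/(0 + 24200) = 1/24200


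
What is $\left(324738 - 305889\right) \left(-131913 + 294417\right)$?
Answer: $3063037896$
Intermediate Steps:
$\left(324738 - 305889\right) \left(-131913 + 294417\right) = 18849 \cdot 162504 = 3063037896$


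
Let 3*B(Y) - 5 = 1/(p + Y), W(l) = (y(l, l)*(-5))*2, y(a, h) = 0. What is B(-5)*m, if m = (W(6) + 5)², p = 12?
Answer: 300/7 ≈ 42.857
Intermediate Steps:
W(l) = 0 (W(l) = (0*(-5))*2 = 0*2 = 0)
B(Y) = 5/3 + 1/(3*(12 + Y))
m = 25 (m = (0 + 5)² = 5² = 25)
B(-5)*m = ((61 + 5*(-5))/(3*(12 - 5)))*25 = ((⅓)*(61 - 25)/7)*25 = ((⅓)*(⅐)*36)*25 = (12/7)*25 = 300/7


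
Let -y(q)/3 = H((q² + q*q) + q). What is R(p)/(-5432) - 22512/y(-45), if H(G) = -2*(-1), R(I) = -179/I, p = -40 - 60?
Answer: 2038086221/543200 ≈ 3752.0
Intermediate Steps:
p = -100
H(G) = 2
y(q) = -6 (y(q) = -3*2 = -6)
R(p)/(-5432) - 22512/y(-45) = -179/(-100)/(-5432) - 22512/(-6) = -179*(-1/100)*(-1/5432) - 22512*(-⅙) = (179/100)*(-1/5432) + 3752 = -179/543200 + 3752 = 2038086221/543200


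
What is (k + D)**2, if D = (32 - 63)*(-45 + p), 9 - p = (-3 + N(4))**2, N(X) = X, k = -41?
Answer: 1223236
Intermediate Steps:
p = 8 (p = 9 - (-3 + 4)**2 = 9 - 1*1**2 = 9 - 1*1 = 9 - 1 = 8)
D = 1147 (D = (32 - 63)*(-45 + 8) = -31*(-37) = 1147)
(k + D)**2 = (-41 + 1147)**2 = 1106**2 = 1223236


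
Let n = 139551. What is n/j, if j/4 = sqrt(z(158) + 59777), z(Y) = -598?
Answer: 139551*sqrt(59179)/236716 ≈ 143.41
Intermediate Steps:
j = 4*sqrt(59179) (j = 4*sqrt(-598 + 59777) = 4*sqrt(59179) ≈ 973.07)
n/j = 139551/((4*sqrt(59179))) = 139551*(sqrt(59179)/236716) = 139551*sqrt(59179)/236716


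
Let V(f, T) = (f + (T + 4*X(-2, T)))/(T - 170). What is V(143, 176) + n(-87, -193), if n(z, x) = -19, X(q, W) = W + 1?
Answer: 913/6 ≈ 152.17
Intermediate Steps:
X(q, W) = 1 + W
V(f, T) = (4 + f + 5*T)/(-170 + T) (V(f, T) = (f + (T + 4*(1 + T)))/(T - 170) = (f + (T + (4 + 4*T)))/(-170 + T) = (f + (4 + 5*T))/(-170 + T) = (4 + f + 5*T)/(-170 + T))
V(143, 176) + n(-87, -193) = (4 + 143 + 5*176)/(-170 + 176) - 19 = (4 + 143 + 880)/6 - 19 = (⅙)*1027 - 19 = 1027/6 - 19 = 913/6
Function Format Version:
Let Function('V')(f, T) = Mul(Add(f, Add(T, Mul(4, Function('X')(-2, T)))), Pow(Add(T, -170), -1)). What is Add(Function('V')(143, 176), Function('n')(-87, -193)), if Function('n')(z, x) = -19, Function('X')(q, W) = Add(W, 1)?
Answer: Rational(913, 6) ≈ 152.17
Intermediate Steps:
Function('X')(q, W) = Add(1, W)
Function('V')(f, T) = Mul(Pow(Add(-170, T), -1), Add(4, f, Mul(5, T))) (Function('V')(f, T) = Mul(Add(f, Add(T, Mul(4, Add(1, T)))), Pow(Add(T, -170), -1)) = Mul(Add(f, Add(T, Add(4, Mul(4, T)))), Pow(Add(-170, T), -1)) = Mul(Add(f, Add(4, Mul(5, T))), Pow(Add(-170, T), -1)) = Mul(Add(4, f, Mul(5, T)), Pow(Add(-170, T), -1)) = Mul(Pow(Add(-170, T), -1), Add(4, f, Mul(5, T))))
Add(Function('V')(143, 176), Function('n')(-87, -193)) = Add(Mul(Pow(Add(-170, 176), -1), Add(4, 143, Mul(5, 176))), -19) = Add(Mul(Pow(6, -1), Add(4, 143, 880)), -19) = Add(Mul(Rational(1, 6), 1027), -19) = Add(Rational(1027, 6), -19) = Rational(913, 6)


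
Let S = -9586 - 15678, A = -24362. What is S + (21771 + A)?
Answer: -27855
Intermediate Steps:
S = -25264
S + (21771 + A) = -25264 + (21771 - 24362) = -25264 - 2591 = -27855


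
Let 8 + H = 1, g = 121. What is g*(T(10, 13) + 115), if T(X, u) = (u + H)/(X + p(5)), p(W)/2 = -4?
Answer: 14278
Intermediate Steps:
p(W) = -8 (p(W) = 2*(-4) = -8)
H = -7 (H = -8 + 1 = -7)
T(X, u) = (-7 + u)/(-8 + X) (T(X, u) = (u - 7)/(X - 8) = (-7 + u)/(-8 + X))
g*(T(10, 13) + 115) = 121*((-7 + 13)/(-8 + 10) + 115) = 121*(6/2 + 115) = 121*((½)*6 + 115) = 121*(3 + 115) = 121*118 = 14278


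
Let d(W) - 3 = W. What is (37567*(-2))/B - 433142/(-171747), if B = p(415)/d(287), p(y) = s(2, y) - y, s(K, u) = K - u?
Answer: 103959166111/3950181 ≈ 26318.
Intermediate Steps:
d(W) = 3 + W
p(y) = 2 - 2*y (p(y) = (2 - y) - y = 2 - 2*y)
B = -414/145 (B = (2 - 2*415)/(3 + 287) = (2 - 830)/290 = -828*1/290 = -414/145 ≈ -2.8552)
(37567*(-2))/B - 433142/(-171747) = (37567*(-2))/(-414/145) - 433142/(-171747) = -75134*(-145/414) - 433142*(-1/171747) = 5447215/207 + 433142/171747 = 103959166111/3950181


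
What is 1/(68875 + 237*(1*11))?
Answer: 1/71482 ≈ 1.3990e-5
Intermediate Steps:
1/(68875 + 237*(1*11)) = 1/(68875 + 237*11) = 1/(68875 + 2607) = 1/71482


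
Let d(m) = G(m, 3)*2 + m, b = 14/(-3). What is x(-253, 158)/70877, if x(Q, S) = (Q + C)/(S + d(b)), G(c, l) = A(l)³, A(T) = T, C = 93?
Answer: -240/22042747 ≈ -1.0888e-5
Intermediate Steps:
b = -14/3 (b = 14*(-⅓) = -14/3 ≈ -4.6667)
G(c, l) = l³
d(m) = 54 + m (d(m) = 3³*2 + m = 27*2 + m = 54 + m)
x(Q, S) = (93 + Q)/(148/3 + S) (x(Q, S) = (Q + 93)/(S + (54 - 14/3)) = (93 + Q)/(S + 148/3) = (93 + Q)/(148/3 + S))
x(-253, 158)/70877 = (3*(93 - 253)/(148 + 3*158))/70877 = (3*(-160)/(148 + 474))*(1/70877) = (3*(-160)/622)*(1/70877) = (3*(1/622)*(-160))*(1/70877) = -240/311*1/70877 = -240/22042747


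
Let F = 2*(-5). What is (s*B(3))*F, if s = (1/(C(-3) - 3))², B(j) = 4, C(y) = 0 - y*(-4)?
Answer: -8/45 ≈ -0.17778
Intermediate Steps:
C(y) = 4*y (C(y) = 0 - (-4)*y = 0 + 4*y = 4*y)
F = -10
s = 1/225 (s = (1/(4*(-3) - 3))² = (1/(-12 - 3))² = (1/(-15))² = (-1/15)² = 1/225 ≈ 0.0044444)
(s*B(3))*F = ((1/225)*4)*(-10) = (4/225)*(-10) = -8/45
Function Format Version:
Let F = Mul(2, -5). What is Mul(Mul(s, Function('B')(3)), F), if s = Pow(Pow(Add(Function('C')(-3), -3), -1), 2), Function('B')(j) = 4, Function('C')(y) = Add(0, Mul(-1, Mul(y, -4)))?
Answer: Rational(-8, 45) ≈ -0.17778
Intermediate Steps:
Function('C')(y) = Mul(4, y) (Function('C')(y) = Add(0, Mul(-1, Mul(-4, y))) = Add(0, Mul(4, y)) = Mul(4, y))
F = -10
s = Rational(1, 225) (s = Pow(Pow(Add(Mul(4, -3), -3), -1), 2) = Pow(Pow(Add(-12, -3), -1), 2) = Pow(Pow(-15, -1), 2) = Pow(Rational(-1, 15), 2) = Rational(1, 225) ≈ 0.0044444)
Mul(Mul(s, Function('B')(3)), F) = Mul(Mul(Rational(1, 225), 4), -10) = Mul(Rational(4, 225), -10) = Rational(-8, 45)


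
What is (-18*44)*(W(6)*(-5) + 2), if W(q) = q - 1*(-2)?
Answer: 30096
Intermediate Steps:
W(q) = 2 + q (W(q) = q + 2 = 2 + q)
(-18*44)*(W(6)*(-5) + 2) = (-18*44)*((2 + 6)*(-5) + 2) = -792*(8*(-5) + 2) = -792*(-40 + 2) = -792*(-38) = 30096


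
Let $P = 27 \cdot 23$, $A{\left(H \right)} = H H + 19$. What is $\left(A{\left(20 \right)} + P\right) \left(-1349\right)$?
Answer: $-1402960$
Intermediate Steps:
$A{\left(H \right)} = 19 + H^{2}$ ($A{\left(H \right)} = H^{2} + 19 = 19 + H^{2}$)
$P = 621$
$\left(A{\left(20 \right)} + P\right) \left(-1349\right) = \left(\left(19 + 20^{2}\right) + 621\right) \left(-1349\right) = \left(\left(19 + 400\right) + 621\right) \left(-1349\right) = \left(419 + 621\right) \left(-1349\right) = 1040 \left(-1349\right) = -1402960$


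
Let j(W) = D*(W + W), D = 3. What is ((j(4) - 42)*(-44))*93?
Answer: 73656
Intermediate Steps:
j(W) = 6*W (j(W) = 3*(W + W) = 3*(2*W) = 6*W)
((j(4) - 42)*(-44))*93 = ((6*4 - 42)*(-44))*93 = ((24 - 42)*(-44))*93 = -18*(-44)*93 = 792*93 = 73656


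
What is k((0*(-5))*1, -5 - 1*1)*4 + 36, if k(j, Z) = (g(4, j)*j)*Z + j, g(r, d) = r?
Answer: 36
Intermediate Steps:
k(j, Z) = j + 4*Z*j (k(j, Z) = (4*j)*Z + j = 4*Z*j + j = j + 4*Z*j)
k((0*(-5))*1, -5 - 1*1)*4 + 36 = (((0*(-5))*1)*(1 + 4*(-5 - 1*1)))*4 + 36 = ((0*1)*(1 + 4*(-5 - 1)))*4 + 36 = (0*(1 + 4*(-6)))*4 + 36 = (0*(1 - 24))*4 + 36 = (0*(-23))*4 + 36 = 0*4 + 36 = 0 + 36 = 36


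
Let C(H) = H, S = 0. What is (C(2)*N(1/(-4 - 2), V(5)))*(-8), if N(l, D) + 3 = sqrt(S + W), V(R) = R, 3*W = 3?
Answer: 32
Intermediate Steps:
W = 1 (W = (1/3)*3 = 1)
N(l, D) = -2 (N(l, D) = -3 + sqrt(0 + 1) = -3 + sqrt(1) = -3 + 1 = -2)
(C(2)*N(1/(-4 - 2), V(5)))*(-8) = (2*(-2))*(-8) = -4*(-8) = 32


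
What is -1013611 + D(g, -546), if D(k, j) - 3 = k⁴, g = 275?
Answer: 5718127017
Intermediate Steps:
D(k, j) = 3 + k⁴
-1013611 + D(g, -546) = -1013611 + (3 + 275⁴) = -1013611 + (3 + 5719140625) = -1013611 + 5719140628 = 5718127017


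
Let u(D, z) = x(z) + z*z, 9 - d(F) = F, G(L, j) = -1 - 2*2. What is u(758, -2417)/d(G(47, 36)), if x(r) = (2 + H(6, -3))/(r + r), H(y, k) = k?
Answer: 28239691427/67676 ≈ 4.1728e+5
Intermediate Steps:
G(L, j) = -5 (G(L, j) = -1 - 4 = -5)
d(F) = 9 - F
x(r) = -1/(2*r) (x(r) = (2 - 3)/(r + r) = -1/(2*r))
u(D, z) = z² - 1/(2*z) (u(D, z) = -1/(2*z) + z*z = -1/(2*z) + z² = z² - 1/(2*z))
u(758, -2417)/d(G(47, 36)) = ((-½ + (-2417)³)/(-2417))/(9 - 1*(-5)) = (-(-½ - 14119845713)/2417)/(9 + 5) = -1/2417*(-28239691427/2)/14 = (28239691427/4834)*(1/14) = 28239691427/67676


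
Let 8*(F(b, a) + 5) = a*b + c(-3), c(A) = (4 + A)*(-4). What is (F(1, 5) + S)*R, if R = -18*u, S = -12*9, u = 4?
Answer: 8127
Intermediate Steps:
S = -108
c(A) = -16 - 4*A
R = -72 (R = -18*4 = -72)
F(b, a) = -11/2 + a*b/8 (F(b, a) = -5 + (a*b + (-16 - 4*(-3)))/8 = -5 + (a*b + (-16 + 12))/8 = -5 + (a*b - 4)/8 = -5 + (-4 + a*b)/8 = -5 + (-½ + a*b/8) = -11/2 + a*b/8)
(F(1, 5) + S)*R = ((-11/2 + (⅛)*5*1) - 108)*(-72) = ((-11/2 + 5/8) - 108)*(-72) = (-39/8 - 108)*(-72) = -903/8*(-72) = 8127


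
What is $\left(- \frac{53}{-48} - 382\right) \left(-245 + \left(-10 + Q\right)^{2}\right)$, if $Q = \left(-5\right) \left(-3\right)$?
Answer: $\frac{1005565}{12} \approx 83797.0$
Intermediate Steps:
$Q = 15$
$\left(- \frac{53}{-48} - 382\right) \left(-245 + \left(-10 + Q\right)^{2}\right) = \left(- \frac{53}{-48} - 382\right) \left(-245 + \left(-10 + 15\right)^{2}\right) = \left(\left(-53\right) \left(- \frac{1}{48}\right) - 382\right) \left(-245 + 5^{2}\right) = \left(\frac{53}{48} - 382\right) \left(-245 + 25\right) = \left(- \frac{18283}{48}\right) \left(-220\right) = \frac{1005565}{12}$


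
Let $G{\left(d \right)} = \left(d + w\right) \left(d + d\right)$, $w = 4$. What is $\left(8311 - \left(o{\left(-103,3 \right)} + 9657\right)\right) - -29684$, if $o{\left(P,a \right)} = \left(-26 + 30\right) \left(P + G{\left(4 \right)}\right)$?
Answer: $28494$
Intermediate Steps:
$G{\left(d \right)} = 2 d \left(4 + d\right)$ ($G{\left(d \right)} = \left(d + 4\right) \left(d + d\right) = \left(4 + d\right) 2 d = 2 d \left(4 + d\right)$)
$o{\left(P,a \right)} = 256 + 4 P$ ($o{\left(P,a \right)} = \left(-26 + 30\right) \left(P + 2 \cdot 4 \left(4 + 4\right)\right) = 4 \left(P + 2 \cdot 4 \cdot 8\right) = 4 \left(P + 64\right) = 4 \left(64 + P\right) = 256 + 4 P$)
$\left(8311 - \left(o{\left(-103,3 \right)} + 9657\right)\right) - -29684 = \left(8311 - \left(\left(256 + 4 \left(-103\right)\right) + 9657\right)\right) - -29684 = \left(8311 - \left(\left(256 - 412\right) + 9657\right)\right) + 29684 = \left(8311 - \left(-156 + 9657\right)\right) + 29684 = \left(8311 - 9501\right) + 29684 = -1190 + 29684 = 28494$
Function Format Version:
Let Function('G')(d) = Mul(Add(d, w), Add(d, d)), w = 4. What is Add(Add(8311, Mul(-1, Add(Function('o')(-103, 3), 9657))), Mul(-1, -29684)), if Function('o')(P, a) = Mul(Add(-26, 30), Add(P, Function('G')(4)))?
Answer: 28494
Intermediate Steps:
Function('G')(d) = Mul(2, d, Add(4, d)) (Function('G')(d) = Mul(Add(d, 4), Add(d, d)) = Mul(Add(4, d), Mul(2, d)) = Mul(2, d, Add(4, d)))
Function('o')(P, a) = Add(256, Mul(4, P)) (Function('o')(P, a) = Mul(Add(-26, 30), Add(P, Mul(2, 4, Add(4, 4)))) = Mul(4, Add(P, Mul(2, 4, 8))) = Mul(4, Add(P, 64)) = Mul(4, Add(64, P)) = Add(256, Mul(4, P)))
Add(Add(8311, Mul(-1, Add(Function('o')(-103, 3), 9657))), Mul(-1, -29684)) = Add(Add(8311, Mul(-1, Add(Add(256, Mul(4, -103)), 9657))), Mul(-1, -29684)) = Add(Add(8311, Mul(-1, Add(Add(256, -412), 9657))), 29684) = Add(Add(8311, Mul(-1, Add(-156, 9657))), 29684) = Add(Add(8311, Mul(-1, 9501)), 29684) = Add(Add(8311, -9501), 29684) = Add(-1190, 29684) = 28494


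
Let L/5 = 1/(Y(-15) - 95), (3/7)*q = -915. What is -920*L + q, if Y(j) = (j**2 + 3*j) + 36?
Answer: -262935/121 ≈ -2173.0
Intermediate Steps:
Y(j) = 36 + j**2 + 3*j
q = -2135 (q = (7/3)*(-915) = -2135)
L = 5/121 (L = 5/((36 + (-15)**2 + 3*(-15)) - 95) = 5/((36 + 225 - 45) - 95) = 5/(216 - 95) = 5/121 ≈ 0.041322)
-920*L + q = -920*5/121 - 2135 = -4600/121 - 2135 = -262935/121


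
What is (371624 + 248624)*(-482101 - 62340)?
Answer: -337688441368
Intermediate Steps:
(371624 + 248624)*(-482101 - 62340) = 620248*(-544441) = -337688441368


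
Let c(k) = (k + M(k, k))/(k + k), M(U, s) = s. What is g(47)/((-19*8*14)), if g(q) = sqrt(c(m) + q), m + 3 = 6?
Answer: -sqrt(3)/532 ≈ -0.0032557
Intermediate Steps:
m = 3 (m = -3 + 6 = 3)
c(k) = 1 (c(k) = (k + k)/(k + k) = (2*k)/((2*k)) = (2*k)*(1/(2*k)) = 1)
g(q) = sqrt(1 + q)
g(47)/((-19*8*14)) = sqrt(1 + 47)/((-19*8*14)) = sqrt(48)/((-152*14)) = (4*sqrt(3))/(-2128) = (4*sqrt(3))*(-1/2128) = -sqrt(3)/532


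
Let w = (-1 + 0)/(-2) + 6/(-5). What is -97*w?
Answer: 679/10 ≈ 67.900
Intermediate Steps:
w = -7/10 (w = -1*(-1/2) + 6*(-1/5) = 1/2 - 6/5 = -7/10 ≈ -0.70000)
-97*w = -97*(-7/10) = 679/10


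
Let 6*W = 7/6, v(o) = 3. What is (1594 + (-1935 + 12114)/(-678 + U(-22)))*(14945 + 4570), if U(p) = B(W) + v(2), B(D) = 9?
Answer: 2279839875/74 ≈ 3.0809e+7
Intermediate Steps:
W = 7/36 (W = (7/6)/6 = (7*(⅙))/6 = (⅙)*(7/6) = 7/36 ≈ 0.19444)
U(p) = 12 (U(p) = 9 + 3 = 12)
(1594 + (-1935 + 12114)/(-678 + U(-22)))*(14945 + 4570) = (1594 + (-1935 + 12114)/(-678 + 12))*(14945 + 4570) = (1594 + 10179/(-666))*19515 = (1594 + 10179*(-1/666))*19515 = (1594 - 1131/74)*19515 = (116825/74)*19515 = 2279839875/74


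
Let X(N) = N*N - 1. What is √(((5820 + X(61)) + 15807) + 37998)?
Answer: √63345 ≈ 251.68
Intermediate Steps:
X(N) = -1 + N² (X(N) = N² - 1 = -1 + N²)
√(((5820 + X(61)) + 15807) + 37998) = √(((5820 + (-1 + 61²)) + 15807) + 37998) = √(((5820 + (-1 + 3721)) + 15807) + 37998) = √(((5820 + 3720) + 15807) + 37998) = √((9540 + 15807) + 37998) = √(25347 + 37998) = √63345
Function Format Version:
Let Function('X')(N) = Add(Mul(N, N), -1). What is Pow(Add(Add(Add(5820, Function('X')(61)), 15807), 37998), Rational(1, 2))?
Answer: Pow(63345, Rational(1, 2)) ≈ 251.68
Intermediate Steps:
Function('X')(N) = Add(-1, Pow(N, 2)) (Function('X')(N) = Add(Pow(N, 2), -1) = Add(-1, Pow(N, 2)))
Pow(Add(Add(Add(5820, Function('X')(61)), 15807), 37998), Rational(1, 2)) = Pow(Add(Add(Add(5820, Add(-1, Pow(61, 2))), 15807), 37998), Rational(1, 2)) = Pow(Add(Add(Add(5820, Add(-1, 3721)), 15807), 37998), Rational(1, 2)) = Pow(Add(Add(Add(5820, 3720), 15807), 37998), Rational(1, 2)) = Pow(Add(Add(9540, 15807), 37998), Rational(1, 2)) = Pow(Add(25347, 37998), Rational(1, 2)) = Pow(63345, Rational(1, 2))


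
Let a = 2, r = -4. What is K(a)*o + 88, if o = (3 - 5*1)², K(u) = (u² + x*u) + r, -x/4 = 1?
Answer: 56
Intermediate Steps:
x = -4 (x = -4*1 = -4)
K(u) = -4 + u² - 4*u (K(u) = (u² - 4*u) - 4 = -4 + u² - 4*u)
o = 4 (o = (3 - 5)² = (-2)² = 4)
K(a)*o + 88 = (-4 + 2² - 4*2)*4 + 88 = (-4 + 4 - 8)*4 + 88 = -8*4 + 88 = -32 + 88 = 56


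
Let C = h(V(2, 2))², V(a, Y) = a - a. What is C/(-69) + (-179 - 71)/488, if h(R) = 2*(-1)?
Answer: -9601/16836 ≈ -0.57027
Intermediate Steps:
V(a, Y) = 0
h(R) = -2
C = 4 (C = (-2)² = 4)
C/(-69) + (-179 - 71)/488 = 4/(-69) + (-179 - 71)/488 = 4*(-1/69) - 250*1/488 = -4/69 - 125/244 = -9601/16836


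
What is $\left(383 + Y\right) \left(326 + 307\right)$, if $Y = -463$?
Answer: $-50640$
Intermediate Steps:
$\left(383 + Y\right) \left(326 + 307\right) = \left(383 - 463\right) \left(326 + 307\right) = \left(-80\right) 633 = -50640$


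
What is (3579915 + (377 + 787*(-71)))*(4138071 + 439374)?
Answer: 16132815819675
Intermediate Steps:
(3579915 + (377 + 787*(-71)))*(4138071 + 439374) = (3579915 + (377 - 55877))*4577445 = (3579915 - 55500)*4577445 = 3524415*4577445 = 16132815819675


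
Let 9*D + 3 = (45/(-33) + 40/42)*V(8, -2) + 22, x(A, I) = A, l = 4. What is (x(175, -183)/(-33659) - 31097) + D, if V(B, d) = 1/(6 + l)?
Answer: -4351859240303/139954122 ≈ -31095.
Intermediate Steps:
V(B, d) = ⅒ (V(B, d) = 1/(6 + 4) = 1/10 = ⅒)
D = 8759/4158 (D = -⅓ + ((45/(-33) + 40/42)*(⅒) + 22)/9 = -⅓ + ((45*(-1/33) + 40*(1/42))*(⅒) + 22)/9 = -⅓ + ((-15/11 + 20/21)*(⅒) + 22)/9 = -⅓ + (-95/231*⅒ + 22)/9 = -⅓ + (-19/462 + 22)/9 = -⅓ + (⅑)*(10145/462) = -⅓ + 10145/4158 = 8759/4158 ≈ 2.1065)
(x(175, -183)/(-33659) - 31097) + D = (175/(-33659) - 31097) + 8759/4158 = (175*(-1/33659) - 31097) + 8759/4158 = (-175/33659 - 31097) + 8759/4158 = -1046694098/33659 + 8759/4158 = -4351859240303/139954122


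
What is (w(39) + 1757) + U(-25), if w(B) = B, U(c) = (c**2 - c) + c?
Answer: 2421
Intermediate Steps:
U(c) = c**2
(w(39) + 1757) + U(-25) = (39 + 1757) + (-25)**2 = 1796 + 625 = 2421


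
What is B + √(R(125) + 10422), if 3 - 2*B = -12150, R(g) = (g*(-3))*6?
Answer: 12153/2 + 6*√227 ≈ 6166.9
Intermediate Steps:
R(g) = -18*g (R(g) = -3*g*6 = -18*g)
B = 12153/2 (B = 3/2 - ½*(-12150) = 3/2 + 6075 = 12153/2 ≈ 6076.5)
B + √(R(125) + 10422) = 12153/2 + √(-18*125 + 10422) = 12153/2 + √(-2250 + 10422) = 12153/2 + √8172 = 12153/2 + 6*√227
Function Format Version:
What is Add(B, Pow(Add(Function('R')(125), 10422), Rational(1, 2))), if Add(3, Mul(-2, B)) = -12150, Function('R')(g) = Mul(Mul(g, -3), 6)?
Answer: Add(Rational(12153, 2), Mul(6, Pow(227, Rational(1, 2)))) ≈ 6166.9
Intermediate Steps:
Function('R')(g) = Mul(-18, g) (Function('R')(g) = Mul(Mul(-3, g), 6) = Mul(-18, g))
B = Rational(12153, 2) (B = Add(Rational(3, 2), Mul(Rational(-1, 2), -12150)) = Add(Rational(3, 2), 6075) = Rational(12153, 2) ≈ 6076.5)
Add(B, Pow(Add(Function('R')(125), 10422), Rational(1, 2))) = Add(Rational(12153, 2), Pow(Add(Mul(-18, 125), 10422), Rational(1, 2))) = Add(Rational(12153, 2), Pow(Add(-2250, 10422), Rational(1, 2))) = Add(Rational(12153, 2), Pow(8172, Rational(1, 2))) = Add(Rational(12153, 2), Mul(6, Pow(227, Rational(1, 2))))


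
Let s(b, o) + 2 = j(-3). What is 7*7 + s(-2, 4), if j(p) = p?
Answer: 44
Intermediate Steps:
s(b, o) = -5 (s(b, o) = -2 - 3 = -5)
7*7 + s(-2, 4) = 7*7 - 5 = 49 - 5 = 44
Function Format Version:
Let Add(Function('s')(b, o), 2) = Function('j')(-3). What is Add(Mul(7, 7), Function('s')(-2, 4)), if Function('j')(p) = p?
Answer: 44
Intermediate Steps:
Function('s')(b, o) = -5 (Function('s')(b, o) = Add(-2, -3) = -5)
Add(Mul(7, 7), Function('s')(-2, 4)) = Add(Mul(7, 7), -5) = Add(49, -5) = 44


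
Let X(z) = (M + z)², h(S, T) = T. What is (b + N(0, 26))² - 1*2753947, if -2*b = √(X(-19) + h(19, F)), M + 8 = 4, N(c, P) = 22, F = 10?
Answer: -11013313/4 - 154*√11 ≈ -2.7538e+6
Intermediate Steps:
M = -4 (M = -8 + 4 = -4)
X(z) = (-4 + z)²
b = -7*√11/2 (b = -√((-4 - 19)² + 10)/2 = -√((-23)² + 10)/2 = -√(529 + 10)/2 = -7*√11/2 ≈ -11.608)
(b + N(0, 26))² - 1*2753947 = (-7*√11/2 + 22)² - 1*2753947 = (22 - 7*√11/2)² - 2753947 = -2753947 + (22 - 7*√11/2)²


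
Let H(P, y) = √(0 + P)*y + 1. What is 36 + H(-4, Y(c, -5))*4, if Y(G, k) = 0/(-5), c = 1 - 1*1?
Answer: 40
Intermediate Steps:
c = 0 (c = 1 - 1 = 0)
Y(G, k) = 0 (Y(G, k) = 0*(-⅕) = 0)
H(P, y) = 1 + y*√P (H(P, y) = √P*y + 1 = y*√P + 1 = 1 + y*√P)
36 + H(-4, Y(c, -5))*4 = 36 + (1 + 0*√(-4))*4 = 36 + (1 + 0*(2*I))*4 = 36 + (1 + 0)*4 = 36 + 1*4 = 36 + 4 = 40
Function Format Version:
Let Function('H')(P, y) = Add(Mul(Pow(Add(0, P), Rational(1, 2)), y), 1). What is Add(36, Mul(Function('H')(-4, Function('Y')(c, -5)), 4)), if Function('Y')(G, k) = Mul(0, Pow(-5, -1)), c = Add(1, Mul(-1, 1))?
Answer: 40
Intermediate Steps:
c = 0 (c = Add(1, -1) = 0)
Function('Y')(G, k) = 0 (Function('Y')(G, k) = Mul(0, Rational(-1, 5)) = 0)
Function('H')(P, y) = Add(1, Mul(y, Pow(P, Rational(1, 2)))) (Function('H')(P, y) = Add(Mul(Pow(P, Rational(1, 2)), y), 1) = Add(Mul(y, Pow(P, Rational(1, 2))), 1) = Add(1, Mul(y, Pow(P, Rational(1, 2)))))
Add(36, Mul(Function('H')(-4, Function('Y')(c, -5)), 4)) = Add(36, Mul(Add(1, Mul(0, Pow(-4, Rational(1, 2)))), 4)) = Add(36, Mul(Add(1, Mul(0, Mul(2, I))), 4)) = Add(36, Mul(Add(1, 0), 4)) = Add(36, Mul(1, 4)) = Add(36, 4) = 40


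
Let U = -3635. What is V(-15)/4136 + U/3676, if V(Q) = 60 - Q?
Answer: -3689665/3800984 ≈ -0.97071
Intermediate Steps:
V(-15)/4136 + U/3676 = (60 - 1*(-15))/4136 - 3635/3676 = (60 + 15)*(1/4136) - 3635*1/3676 = 75*(1/4136) - 3635/3676 = 75/4136 - 3635/3676 = -3689665/3800984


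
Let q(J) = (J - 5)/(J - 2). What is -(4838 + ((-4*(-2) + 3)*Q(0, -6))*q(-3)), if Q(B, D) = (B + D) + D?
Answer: -23134/5 ≈ -4626.8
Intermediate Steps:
Q(B, D) = B + 2*D
q(J) = (-5 + J)/(-2 + J)
-(4838 + ((-4*(-2) + 3)*Q(0, -6))*q(-3)) = -(4838 + ((-4*(-2) + 3)*(0 + 2*(-6)))*((-5 - 3)/(-2 - 3))) = -(4838 + ((8 + 3)*(0 - 12))*(-8/(-5))) = -(4838 + (11*(-12))*(-1/5*(-8))) = -(4838 - 132*8/5) = -(4838 - 1056/5) = -1*23134/5 = -23134/5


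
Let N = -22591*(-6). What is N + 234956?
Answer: 370502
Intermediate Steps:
N = 135546
N + 234956 = 135546 + 234956 = 370502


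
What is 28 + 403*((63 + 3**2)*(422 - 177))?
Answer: 7108948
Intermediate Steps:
28 + 403*((63 + 3**2)*(422 - 177)) = 28 + 403*((63 + 9)*245) = 28 + 403*(72*245) = 28 + 403*17640 = 28 + 7108920 = 7108948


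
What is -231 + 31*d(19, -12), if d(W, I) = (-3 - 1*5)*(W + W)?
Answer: -9655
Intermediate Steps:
d(W, I) = -16*W (d(W, I) = (-3 - 5)*(2*W) = -16*W)
-231 + 31*d(19, -12) = -231 + 31*(-16*19) = -231 + 31*(-304) = -231 - 9424 = -9655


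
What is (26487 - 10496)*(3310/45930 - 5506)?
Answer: -404392033457/4593 ≈ -8.8045e+7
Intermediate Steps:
(26487 - 10496)*(3310/45930 - 5506) = 15991*(3310*(1/45930) - 5506) = 15991*(331/4593 - 5506) = 15991*(-25288727/4593) = -404392033457/4593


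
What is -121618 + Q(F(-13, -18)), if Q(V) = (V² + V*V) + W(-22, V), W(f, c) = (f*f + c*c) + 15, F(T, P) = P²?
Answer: 193809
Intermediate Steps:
W(f, c) = 15 + c² + f² (W(f, c) = (f² + c²) + 15 = (c² + f²) + 15 = 15 + c² + f²)
Q(V) = 499 + 3*V² (Q(V) = (V² + V*V) + (15 + V² + (-22)²) = (V² + V²) + (15 + V² + 484) = 2*V² + (499 + V²) = 499 + 3*V²)
-121618 + Q(F(-13, -18)) = -121618 + (499 + 3*((-18)²)²) = -121618 + (499 + 3*324²) = -121618 + (499 + 3*104976) = -121618 + (499 + 314928) = -121618 + 315427 = 193809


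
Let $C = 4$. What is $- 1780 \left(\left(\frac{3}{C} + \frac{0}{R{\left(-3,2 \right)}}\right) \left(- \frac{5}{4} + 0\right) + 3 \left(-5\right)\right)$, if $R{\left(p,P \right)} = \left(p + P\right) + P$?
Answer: $\frac{113475}{4} \approx 28369.0$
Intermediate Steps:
$R{\left(p,P \right)} = p + 2 P$ ($R{\left(p,P \right)} = \left(P + p\right) + P = p + 2 P$)
$- 1780 \left(\left(\frac{3}{C} + \frac{0}{R{\left(-3,2 \right)}}\right) \left(- \frac{5}{4} + 0\right) + 3 \left(-5\right)\right) = - 1780 \left(\left(\frac{3}{4} + \frac{0}{-3 + 2 \cdot 2}\right) \left(- \frac{5}{4} + 0\right) + 3 \left(-5\right)\right) = - 1780 \left(\left(3 \cdot \frac{1}{4} + \frac{0}{-3 + 4}\right) \left(\left(-5\right) \frac{1}{4} + 0\right) - 15\right) = - 1780 \left(\left(\frac{3}{4} + \frac{0}{1}\right) \left(- \frac{5}{4} + 0\right) - 15\right) = - 1780 \left(\left(\frac{3}{4} + 0 \cdot 1\right) \left(- \frac{5}{4}\right) - 15\right) = - 1780 \left(\left(\frac{3}{4} + 0\right) \left(- \frac{5}{4}\right) - 15\right) = - 1780 \left(\frac{3}{4} \left(- \frac{5}{4}\right) - 15\right) = - 1780 \left(- \frac{15}{16} - 15\right) = \left(-1780\right) \left(- \frac{255}{16}\right) = \frac{113475}{4}$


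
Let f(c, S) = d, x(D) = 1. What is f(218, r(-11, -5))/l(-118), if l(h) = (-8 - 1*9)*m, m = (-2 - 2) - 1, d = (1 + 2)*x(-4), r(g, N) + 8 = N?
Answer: 3/85 ≈ 0.035294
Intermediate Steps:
r(g, N) = -8 + N
d = 3 (d = (1 + 2)*1 = 3*1 = 3)
f(c, S) = 3
m = -5 (m = -4 - 1 = -5)
l(h) = 85 (l(h) = (-8 - 1*9)*(-5) = (-8 - 9)*(-5) = -17*(-5) = 85)
f(218, r(-11, -5))/l(-118) = 3/85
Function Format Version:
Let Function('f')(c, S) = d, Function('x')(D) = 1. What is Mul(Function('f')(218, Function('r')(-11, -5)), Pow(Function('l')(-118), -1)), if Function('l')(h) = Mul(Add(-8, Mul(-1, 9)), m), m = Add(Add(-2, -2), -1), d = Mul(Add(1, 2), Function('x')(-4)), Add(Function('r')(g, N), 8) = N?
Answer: Rational(3, 85) ≈ 0.035294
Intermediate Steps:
Function('r')(g, N) = Add(-8, N)
d = 3 (d = Mul(Add(1, 2), 1) = Mul(3, 1) = 3)
Function('f')(c, S) = 3
m = -5 (m = Add(-4, -1) = -5)
Function('l')(h) = 85 (Function('l')(h) = Mul(Add(-8, Mul(-1, 9)), -5) = Mul(Add(-8, -9), -5) = Mul(-17, -5) = 85)
Mul(Function('f')(218, Function('r')(-11, -5)), Pow(Function('l')(-118), -1)) = Mul(3, Pow(85, -1)) = Mul(3, Rational(1, 85)) = Rational(3, 85)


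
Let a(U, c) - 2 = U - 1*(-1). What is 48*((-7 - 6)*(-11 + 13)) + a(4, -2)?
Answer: -1241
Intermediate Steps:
a(U, c) = 3 + U (a(U, c) = 2 + (U - 1*(-1)) = 2 + (U + 1) = 2 + (1 + U) = 3 + U)
48*((-7 - 6)*(-11 + 13)) + a(4, -2) = 48*((-7 - 6)*(-11 + 13)) + (3 + 4) = 48*(-13*2) + 7 = 48*(-26) + 7 = -1248 + 7 = -1241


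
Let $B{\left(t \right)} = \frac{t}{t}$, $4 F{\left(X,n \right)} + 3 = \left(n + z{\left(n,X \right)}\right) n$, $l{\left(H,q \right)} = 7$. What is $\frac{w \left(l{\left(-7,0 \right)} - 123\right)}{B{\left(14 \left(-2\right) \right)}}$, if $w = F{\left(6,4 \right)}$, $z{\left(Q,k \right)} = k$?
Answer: $-1073$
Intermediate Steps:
$F{\left(X,n \right)} = - \frac{3}{4} + \frac{n \left(X + n\right)}{4}$ ($F{\left(X,n \right)} = - \frac{3}{4} + \frac{\left(n + X\right) n}{4} = - \frac{3}{4} + \frac{\left(X + n\right) n}{4} = - \frac{3}{4} + \frac{n \left(X + n\right)}{4}$)
$w = \frac{37}{4}$ ($w = - \frac{3}{4} + \frac{4^{2}}{4} + \frac{1}{4} \cdot 6 \cdot 4 = - \frac{3}{4} + \frac{1}{4} \cdot 16 + 6 = - \frac{3}{4} + 4 + 6 = \frac{37}{4} \approx 9.25$)
$B{\left(t \right)} = 1$
$\frac{w \left(l{\left(-7,0 \right)} - 123\right)}{B{\left(14 \left(-2\right) \right)}} = \frac{\frac{37}{4} \left(7 - 123\right)}{1} = \frac{37}{4} \left(-116\right) 1 = \left(-1073\right) 1 = -1073$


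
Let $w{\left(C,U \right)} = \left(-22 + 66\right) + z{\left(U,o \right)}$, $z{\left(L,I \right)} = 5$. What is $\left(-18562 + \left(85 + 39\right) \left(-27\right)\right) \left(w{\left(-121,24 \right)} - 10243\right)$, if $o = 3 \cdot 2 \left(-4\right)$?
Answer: $223350540$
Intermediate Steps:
$o = -24$ ($o = 6 \left(-4\right) = -24$)
$w{\left(C,U \right)} = 49$ ($w{\left(C,U \right)} = \left(-22 + 66\right) + 5 = 44 + 5 = 49$)
$\left(-18562 + \left(85 + 39\right) \left(-27\right)\right) \left(w{\left(-121,24 \right)} - 10243\right) = \left(-18562 + \left(85 + 39\right) \left(-27\right)\right) \left(49 - 10243\right) = \left(-18562 + 124 \left(-27\right)\right) \left(-10194\right) = \left(-18562 - 3348\right) \left(-10194\right) = \left(-21910\right) \left(-10194\right) = 223350540$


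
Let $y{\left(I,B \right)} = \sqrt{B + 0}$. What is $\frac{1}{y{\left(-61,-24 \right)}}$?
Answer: $- \frac{i \sqrt{6}}{12} \approx - 0.20412 i$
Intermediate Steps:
$y{\left(I,B \right)} = \sqrt{B}$
$\frac{1}{y{\left(-61,-24 \right)}} = \frac{1}{\sqrt{-24}} = \frac{1}{2 i \sqrt{6}} = - \frac{i \sqrt{6}}{12}$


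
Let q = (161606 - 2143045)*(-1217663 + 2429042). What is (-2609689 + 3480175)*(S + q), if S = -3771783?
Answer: -2089407843362635704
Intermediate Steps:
q = -2400273594381 (q = -1981439*1211379 = -2400273594381)
(-2609689 + 3480175)*(S + q) = (-2609689 + 3480175)*(-3771783 - 2400273594381) = 870486*(-2400277366164) = -2089407843362635704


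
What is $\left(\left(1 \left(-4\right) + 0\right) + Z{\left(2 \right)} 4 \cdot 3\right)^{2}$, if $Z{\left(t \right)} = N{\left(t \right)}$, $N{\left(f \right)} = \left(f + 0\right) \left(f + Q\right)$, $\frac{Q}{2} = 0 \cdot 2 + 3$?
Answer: $35344$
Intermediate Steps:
$Q = 6$ ($Q = 2 \left(0 \cdot 2 + 3\right) = 2 \left(0 + 3\right) = 2 \cdot 3 = 6$)
$N{\left(f \right)} = f \left(6 + f\right)$ ($N{\left(f \right)} = \left(f + 0\right) \left(f + 6\right) = f \left(6 + f\right)$)
$Z{\left(t \right)} = t \left(6 + t\right)$
$\left(\left(1 \left(-4\right) + 0\right) + Z{\left(2 \right)} 4 \cdot 3\right)^{2} = \left(\left(1 \left(-4\right) + 0\right) + 2 \left(6 + 2\right) 4 \cdot 3\right)^{2} = \left(\left(-4 + 0\right) + 2 \cdot 8 \cdot 4 \cdot 3\right)^{2} = \left(-4 + 16 \cdot 4 \cdot 3\right)^{2} = \left(-4 + 64 \cdot 3\right)^{2} = \left(-4 + 192\right)^{2} = 188^{2} = 35344$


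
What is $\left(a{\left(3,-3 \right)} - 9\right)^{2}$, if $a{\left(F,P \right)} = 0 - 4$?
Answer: $169$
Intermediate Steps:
$a{\left(F,P \right)} = -4$ ($a{\left(F,P \right)} = 0 - 4 = -4$)
$\left(a{\left(3,-3 \right)} - 9\right)^{2} = \left(-4 - 9\right)^{2} = \left(-13\right)^{2} = 169$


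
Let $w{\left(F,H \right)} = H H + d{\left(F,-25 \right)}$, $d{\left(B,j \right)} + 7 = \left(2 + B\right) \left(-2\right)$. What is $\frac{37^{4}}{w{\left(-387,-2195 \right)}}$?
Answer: $\frac{1874161}{4818788} \approx 0.38893$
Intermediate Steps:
$d{\left(B,j \right)} = -11 - 2 B$ ($d{\left(B,j \right)} = -7 + \left(2 + B\right) \left(-2\right) = -7 - \left(4 + 2 B\right) = -11 - 2 B$)
$w{\left(F,H \right)} = -11 + H^{2} - 2 F$ ($w{\left(F,H \right)} = H H - \left(11 + 2 F\right) = H^{2} - \left(11 + 2 F\right) = -11 + H^{2} - 2 F$)
$\frac{37^{4}}{w{\left(-387,-2195 \right)}} = \frac{37^{4}}{-11 + \left(-2195\right)^{2} - -774} = \frac{1874161}{-11 + 4818025 + 774} = \frac{1874161}{4818788}$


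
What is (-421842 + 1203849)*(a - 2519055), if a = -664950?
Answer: -2489914198035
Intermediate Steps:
(-421842 + 1203849)*(a - 2519055) = (-421842 + 1203849)*(-664950 - 2519055) = 782007*(-3184005) = -2489914198035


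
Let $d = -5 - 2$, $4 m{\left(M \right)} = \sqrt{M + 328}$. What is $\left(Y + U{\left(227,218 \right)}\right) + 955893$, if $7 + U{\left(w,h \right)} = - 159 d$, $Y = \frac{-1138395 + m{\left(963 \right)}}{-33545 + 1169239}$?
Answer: $\frac{1086856883911}{1135694} + \frac{\sqrt{1291}}{4542776} \approx 9.57 \cdot 10^{5}$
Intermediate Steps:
$m{\left(M \right)} = \frac{\sqrt{328 + M}}{4}$ ($m{\left(M \right)} = \frac{\sqrt{M + 328}}{4} = \frac{\sqrt{328 + M}}{4}$)
$Y = - \frac{1138395}{1135694} + \frac{\sqrt{1291}}{4542776}$ ($Y = \frac{-1138395 + \frac{\sqrt{328 + 963}}{4}}{-33545 + 1169239} = \frac{-1138395 + \frac{\sqrt{1291}}{4}}{1135694} = \left(-1138395 + \frac{\sqrt{1291}}{4}\right) \frac{1}{1135694} = - \frac{1138395}{1135694} + \frac{\sqrt{1291}}{4542776} \approx -1.0024$)
$d = -7$ ($d = -5 - 2 = -7$)
$U{\left(w,h \right)} = 1106$ ($U{\left(w,h \right)} = -7 - -1113 = -7 + 1113 = 1106$)
$\left(Y + U{\left(227,218 \right)}\right) + 955893 = \left(\left(- \frac{1138395}{1135694} + \frac{\sqrt{1291}}{4542776}\right) + 1106\right) + 955893 = \left(\frac{1254939169}{1135694} + \frac{\sqrt{1291}}{4542776}\right) + 955893 = \frac{1086856883911}{1135694} + \frac{\sqrt{1291}}{4542776}$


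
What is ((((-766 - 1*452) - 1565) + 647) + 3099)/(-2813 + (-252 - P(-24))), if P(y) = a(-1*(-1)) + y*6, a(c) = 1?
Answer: -321/974 ≈ -0.32957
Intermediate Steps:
P(y) = 1 + 6*y (P(y) = 1 + y*6 = 1 + 6*y)
((((-766 - 1*452) - 1565) + 647) + 3099)/(-2813 + (-252 - P(-24))) = ((((-766 - 1*452) - 1565) + 647) + 3099)/(-2813 + (-252 - (1 + 6*(-24)))) = ((((-766 - 452) - 1565) + 647) + 3099)/(-2813 + (-252 - (1 - 144))) = (((-1218 - 1565) + 647) + 3099)/(-2813 + (-252 - 1*(-143))) = ((-2783 + 647) + 3099)/(-2813 + (-252 + 143)) = (-2136 + 3099)/(-2813 - 109) = 963/(-2922) = 963*(-1/2922) = -321/974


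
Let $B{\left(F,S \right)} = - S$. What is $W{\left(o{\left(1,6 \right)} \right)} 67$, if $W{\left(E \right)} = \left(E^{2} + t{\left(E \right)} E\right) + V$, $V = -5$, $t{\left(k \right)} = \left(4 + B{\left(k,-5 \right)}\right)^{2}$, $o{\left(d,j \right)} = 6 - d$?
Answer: $28475$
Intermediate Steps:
$t{\left(k \right)} = 81$ ($t{\left(k \right)} = \left(4 - -5\right)^{2} = \left(4 + 5\right)^{2} = 9^{2} = 81$)
$W{\left(E \right)} = -5 + E^{2} + 81 E$ ($W{\left(E \right)} = \left(E^{2} + 81 E\right) - 5 = -5 + E^{2} + 81 E$)
$W{\left(o{\left(1,6 \right)} \right)} 67 = \left(-5 + \left(6 - 1\right)^{2} + 81 \left(6 - 1\right)\right) 67 = \left(-5 + 5^{2} + 81 \cdot 5\right) 67 = \left(-5 + 25 + 405\right) 67 = 425 \cdot 67 = 28475$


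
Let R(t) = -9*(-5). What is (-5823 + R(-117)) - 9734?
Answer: -15512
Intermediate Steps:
R(t) = 45
(-5823 + R(-117)) - 9734 = (-5823 + 45) - 9734 = -5778 - 9734 = -15512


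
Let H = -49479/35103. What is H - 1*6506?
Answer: -76143199/11701 ≈ -6507.4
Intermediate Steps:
H = -16493/11701 (H = -49479*1/35103 = -16493/11701 ≈ -1.4095)
H - 1*6506 = -16493/11701 - 1*6506 = -16493/11701 - 6506 = -76143199/11701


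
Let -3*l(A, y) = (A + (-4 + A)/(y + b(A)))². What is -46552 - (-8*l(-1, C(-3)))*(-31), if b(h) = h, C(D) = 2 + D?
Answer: -46366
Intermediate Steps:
l(A, y) = -(A + (-4 + A)/(A + y))²/3 (l(A, y) = -(A + (-4 + A)/(y + A))²/3 = -(A + (-4 + A)/(A + y))²/3)
-46552 - (-8*l(-1, C(-3)))*(-31) = -46552 - (-(-8)*(-4 - 1 + (-1)² - (2 - 3))²/(3*(-1 + (2 - 3))²))*(-31) = -46552 - (-(-8)*(-4 - 1 + 1 - 1*(-1))²/(3*(-1 - 1)²))*(-31) = -46552 - (-(-8)*(-4 - 1 + 1 + 1)²/(3*(-2)²))*(-31) = -46552 - (-(-8)*(-3)²/(3*4))*(-31) = -46552 - (-(-8)*9/(3*4))*(-31) = -46552 - (-8*(-¾))*(-31) = -46552 - 6*(-31) = -46552 - 1*(-186) = -46552 + 186 = -46366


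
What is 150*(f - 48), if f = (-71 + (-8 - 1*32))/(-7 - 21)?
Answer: -92475/14 ≈ -6605.4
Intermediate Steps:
f = 111/28 (f = (-71 + (-8 - 32))/(-28) = (-71 - 40)*(-1/28) = -111*(-1/28) = 111/28 ≈ 3.9643)
150*(f - 48) = 150*(111/28 - 48) = 150*(-1233/28) = -92475/14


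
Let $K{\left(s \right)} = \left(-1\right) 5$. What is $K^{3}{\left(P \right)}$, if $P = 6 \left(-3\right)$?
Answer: $-125$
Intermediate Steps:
$P = -18$
$K{\left(s \right)} = -5$
$K^{3}{\left(P \right)} = \left(-5\right)^{3} = -125$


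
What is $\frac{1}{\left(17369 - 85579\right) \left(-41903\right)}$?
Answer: $\frac{1}{2858203630} \approx 3.4987 \cdot 10^{-10}$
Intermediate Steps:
$\frac{1}{\left(17369 - 85579\right) \left(-41903\right)} = \frac{1}{-68210} \left(- \frac{1}{41903}\right) = \left(- \frac{1}{68210}\right) \left(- \frac{1}{41903}\right) = \frac{1}{2858203630}$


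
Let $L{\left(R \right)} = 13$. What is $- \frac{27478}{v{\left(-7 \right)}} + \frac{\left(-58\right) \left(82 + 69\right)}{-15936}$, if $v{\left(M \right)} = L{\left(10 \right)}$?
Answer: $- \frac{218887777}{103584} \approx -2113.1$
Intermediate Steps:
$v{\left(M \right)} = 13$
$- \frac{27478}{v{\left(-7 \right)}} + \frac{\left(-58\right) \left(82 + 69\right)}{-15936} = - \frac{27478}{13} + \frac{\left(-58\right) \left(82 + 69\right)}{-15936} = \left(-27478\right) \frac{1}{13} + \left(-58\right) 151 \left(- \frac{1}{15936}\right) = - \frac{27478}{13} - - \frac{4379}{7968} = - \frac{27478}{13} + \frac{4379}{7968} = - \frac{218887777}{103584}$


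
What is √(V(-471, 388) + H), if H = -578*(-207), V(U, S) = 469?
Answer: √120115 ≈ 346.58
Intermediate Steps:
H = 119646
√(V(-471, 388) + H) = √(469 + 119646) = √120115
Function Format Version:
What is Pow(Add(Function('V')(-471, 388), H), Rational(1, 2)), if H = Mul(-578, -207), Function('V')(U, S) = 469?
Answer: Pow(120115, Rational(1, 2)) ≈ 346.58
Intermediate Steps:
H = 119646
Pow(Add(Function('V')(-471, 388), H), Rational(1, 2)) = Pow(Add(469, 119646), Rational(1, 2)) = Pow(120115, Rational(1, 2))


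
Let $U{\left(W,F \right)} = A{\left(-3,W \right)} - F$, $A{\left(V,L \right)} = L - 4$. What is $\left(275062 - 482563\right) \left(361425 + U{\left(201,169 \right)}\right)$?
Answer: $-75001858953$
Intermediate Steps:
$A{\left(V,L \right)} = -4 + L$ ($A{\left(V,L \right)} = L - 4 = -4 + L$)
$U{\left(W,F \right)} = -4 + W - F$ ($U{\left(W,F \right)} = \left(-4 + W\right) - F = -4 + W - F$)
$\left(275062 - 482563\right) \left(361425 + U{\left(201,169 \right)}\right) = \left(275062 - 482563\right) \left(361425 - -28\right) = - 207501 \left(361425 - -28\right) = - 207501 \left(361425 + 28\right) = \left(-207501\right) 361453 = -75001858953$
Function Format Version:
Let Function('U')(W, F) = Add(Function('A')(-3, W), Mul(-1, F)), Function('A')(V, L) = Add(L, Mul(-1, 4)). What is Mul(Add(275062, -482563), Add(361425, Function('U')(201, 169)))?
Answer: -75001858953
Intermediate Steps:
Function('A')(V, L) = Add(-4, L) (Function('A')(V, L) = Add(L, -4) = Add(-4, L))
Function('U')(W, F) = Add(-4, W, Mul(-1, F)) (Function('U')(W, F) = Add(Add(-4, W), Mul(-1, F)) = Add(-4, W, Mul(-1, F)))
Mul(Add(275062, -482563), Add(361425, Function('U')(201, 169))) = Mul(Add(275062, -482563), Add(361425, Add(-4, 201, Mul(-1, 169)))) = Mul(-207501, Add(361425, Add(-4, 201, -169))) = Mul(-207501, Add(361425, 28)) = Mul(-207501, 361453) = -75001858953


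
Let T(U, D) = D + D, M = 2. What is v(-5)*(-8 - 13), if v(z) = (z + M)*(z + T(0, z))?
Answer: -945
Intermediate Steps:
T(U, D) = 2*D
v(z) = 3*z*(2 + z) (v(z) = (z + 2)*(z + 2*z) = (2 + z)*(3*z) = 3*z*(2 + z))
v(-5)*(-8 - 13) = (3*(-5)*(2 - 5))*(-8 - 13) = (3*(-5)*(-3))*(-21) = 45*(-21) = -945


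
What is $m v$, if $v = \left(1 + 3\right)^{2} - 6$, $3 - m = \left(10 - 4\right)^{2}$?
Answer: $-330$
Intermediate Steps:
$m = -33$ ($m = 3 - \left(10 - 4\right)^{2} = 3 - 6^{2} = 3 - 36 = -33$)
$v = 10$ ($v = 4^{2} - 6 = 16 - 6 = 10$)
$m v = \left(-33\right) 10 = -330$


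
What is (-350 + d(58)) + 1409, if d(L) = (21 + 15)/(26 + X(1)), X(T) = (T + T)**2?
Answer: 5301/5 ≈ 1060.2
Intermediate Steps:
X(T) = 4*T**2 (X(T) = (2*T)**2 = 4*T**2)
d(L) = 6/5 (d(L) = (21 + 15)/(26 + 4*1**2) = 36/(26 + 4*1) = 36/(26 + 4) = 36/30 = 36*(1/30) = 6/5)
(-350 + d(58)) + 1409 = (-350 + 6/5) + 1409 = -1744/5 + 1409 = 5301/5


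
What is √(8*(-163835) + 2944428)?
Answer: 2*√408437 ≈ 1278.2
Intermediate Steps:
√(8*(-163835) + 2944428) = √(-1310680 + 2944428) = √1633748 = 2*√408437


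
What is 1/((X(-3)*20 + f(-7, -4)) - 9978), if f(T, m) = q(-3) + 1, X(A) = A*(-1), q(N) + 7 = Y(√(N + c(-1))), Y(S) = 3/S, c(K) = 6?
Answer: -3308/32828591 - √3/98485773 ≈ -0.00010078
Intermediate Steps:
q(N) = -7 + 3/√(6 + N) (q(N) = -7 + 3/(√(N + 6)) = -7 + 3/(√(6 + N)) = -7 + 3/√(6 + N))
X(A) = -A
f(T, m) = -6 + √3 (f(T, m) = (-7 + 3/√(6 - 3)) + 1 = (-7 + 3/√3) + 1 = (-7 + 3*(√3/3)) + 1 = (-7 + √3) + 1 = -6 + √3)
1/((X(-3)*20 + f(-7, -4)) - 9978) = 1/((-1*(-3)*20 + (-6 + √3)) - 9978) = 1/((3*20 + (-6 + √3)) - 9978) = 1/((60 + (-6 + √3)) - 9978) = 1/((54 + √3) - 9978) = 1/(-9924 + √3)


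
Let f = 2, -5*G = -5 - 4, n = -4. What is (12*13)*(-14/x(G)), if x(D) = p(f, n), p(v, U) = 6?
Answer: -364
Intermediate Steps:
G = 9/5 (G = -(-5 - 4)/5 = -⅕*(-9) = 9/5 ≈ 1.8000)
x(D) = 6
(12*13)*(-14/x(G)) = (12*13)*(-14/6) = 156*(-14*⅙) = 156*(-7/3) = -364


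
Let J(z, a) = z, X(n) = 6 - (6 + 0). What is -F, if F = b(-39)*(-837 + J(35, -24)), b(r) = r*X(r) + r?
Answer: -31278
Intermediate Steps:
X(n) = 0 (X(n) = 6 - 1*6 = 6 - 6 = 0)
b(r) = r (b(r) = r*0 + r = 0 + r = r)
F = 31278 (F = -39*(-837 + 35) = -39*(-802) = 31278)
-F = -1*31278 = -31278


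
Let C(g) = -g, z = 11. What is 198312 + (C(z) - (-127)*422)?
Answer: 251895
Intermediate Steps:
198312 + (C(z) - (-127)*422) = 198312 + (-1*11 - (-127)*422) = 198312 + (-11 - 1*(-53594)) = 198312 + (-11 + 53594) = 198312 + 53583 = 251895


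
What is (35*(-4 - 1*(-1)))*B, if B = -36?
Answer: 3780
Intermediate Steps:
(35*(-4 - 1*(-1)))*B = (35*(-4 - 1*(-1)))*(-36) = (35*(-4 + 1))*(-36) = (35*(-3))*(-36) = -105*(-36) = 3780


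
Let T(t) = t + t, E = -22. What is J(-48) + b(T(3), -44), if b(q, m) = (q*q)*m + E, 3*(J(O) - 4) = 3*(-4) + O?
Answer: -1622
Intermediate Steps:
T(t) = 2*t
J(O) = O/3 (J(O) = 4 + (3*(-4) + O)/3 = 4 + (-12 + O)/3 = 4 + (-4 + O/3) = O/3)
b(q, m) = -22 + m*q**2 (b(q, m) = (q*q)*m - 22 = q**2*m - 22 = m*q**2 - 22 = -22 + m*q**2)
J(-48) + b(T(3), -44) = (1/3)*(-48) + (-22 - 44*(2*3)**2) = -16 + (-22 - 44*6**2) = -16 + (-22 - 44*36) = -16 + (-22 - 1584) = -16 - 1606 = -1622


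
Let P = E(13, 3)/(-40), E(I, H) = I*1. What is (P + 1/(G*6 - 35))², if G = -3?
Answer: 531441/4494400 ≈ 0.11825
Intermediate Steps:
E(I, H) = I
P = -13/40 (P = 13/(-40) = 13*(-1/40) = -13/40 ≈ -0.32500)
(P + 1/(G*6 - 35))² = (-13/40 + 1/(-3*6 - 35))² = (-13/40 + 1/(-18 - 35))² = (-13/40 + 1/(-53))² = (-13/40 - 1/53)² = (-729/2120)² = 531441/4494400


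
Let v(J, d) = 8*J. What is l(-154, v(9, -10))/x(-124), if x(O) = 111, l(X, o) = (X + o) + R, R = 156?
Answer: 2/3 ≈ 0.66667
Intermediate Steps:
l(X, o) = 156 + X + o (l(X, o) = (X + o) + 156 = 156 + X + o)
l(-154, v(9, -10))/x(-124) = (156 - 154 + 8*9)/111 = (156 - 154 + 72)*(1/111) = 74*(1/111) = 2/3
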